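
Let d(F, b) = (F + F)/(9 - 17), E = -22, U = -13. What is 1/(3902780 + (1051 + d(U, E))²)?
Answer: 16/80227569 ≈ 1.9943e-7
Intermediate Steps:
d(F, b) = -F/4 (d(F, b) = (2*F)/(-8) = (2*F)*(-⅛) = -F/4)
1/(3902780 + (1051 + d(U, E))²) = 1/(3902780 + (1051 - ¼*(-13))²) = 1/(3902780 + (1051 + 13/4)²) = 1/(3902780 + (4217/4)²) = 1/(3902780 + 17783089/16) = 1/(80227569/16) = 16/80227569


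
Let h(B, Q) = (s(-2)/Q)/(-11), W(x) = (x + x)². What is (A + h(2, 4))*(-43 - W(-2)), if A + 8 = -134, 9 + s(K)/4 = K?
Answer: 8319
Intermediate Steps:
W(x) = 4*x² (W(x) = (2*x)² = 4*x²)
s(K) = -36 + 4*K
A = -142 (A = -8 - 134 = -142)
h(B, Q) = 4/Q (h(B, Q) = ((-36 + 4*(-2))/Q)/(-11) = ((-36 - 8)/Q)*(-1/11) = -44/Q*(-1/11) = 4/Q)
(A + h(2, 4))*(-43 - W(-2)) = (-142 + 4/4)*(-43 - 4*(-2)²) = (-142 + 4*(¼))*(-43 - 4*4) = (-142 + 1)*(-43 - 1*16) = -141*(-43 - 16) = -141*(-59) = 8319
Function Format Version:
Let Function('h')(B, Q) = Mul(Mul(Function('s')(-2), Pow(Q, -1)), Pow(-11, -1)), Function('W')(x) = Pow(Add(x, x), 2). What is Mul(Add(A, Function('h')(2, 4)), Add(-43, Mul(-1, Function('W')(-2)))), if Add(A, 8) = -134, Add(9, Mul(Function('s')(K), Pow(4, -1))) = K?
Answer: 8319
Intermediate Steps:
Function('W')(x) = Mul(4, Pow(x, 2)) (Function('W')(x) = Pow(Mul(2, x), 2) = Mul(4, Pow(x, 2)))
Function('s')(K) = Add(-36, Mul(4, K))
A = -142 (A = Add(-8, -134) = -142)
Function('h')(B, Q) = Mul(4, Pow(Q, -1)) (Function('h')(B, Q) = Mul(Mul(Add(-36, Mul(4, -2)), Pow(Q, -1)), Pow(-11, -1)) = Mul(Mul(Add(-36, -8), Pow(Q, -1)), Rational(-1, 11)) = Mul(Mul(-44, Pow(Q, -1)), Rational(-1, 11)) = Mul(4, Pow(Q, -1)))
Mul(Add(A, Function('h')(2, 4)), Add(-43, Mul(-1, Function('W')(-2)))) = Mul(Add(-142, Mul(4, Pow(4, -1))), Add(-43, Mul(-1, Mul(4, Pow(-2, 2))))) = Mul(Add(-142, Mul(4, Rational(1, 4))), Add(-43, Mul(-1, Mul(4, 4)))) = Mul(Add(-142, 1), Add(-43, Mul(-1, 16))) = Mul(-141, Add(-43, -16)) = Mul(-141, -59) = 8319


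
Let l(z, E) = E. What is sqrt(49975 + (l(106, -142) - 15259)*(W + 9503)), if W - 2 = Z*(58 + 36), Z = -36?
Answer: I*sqrt(94219546) ≈ 9706.7*I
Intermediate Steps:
W = -3382 (W = 2 - 36*(58 + 36) = 2 - 36*94 = 2 - 3384 = -3382)
sqrt(49975 + (l(106, -142) - 15259)*(W + 9503)) = sqrt(49975 + (-142 - 15259)*(-3382 + 9503)) = sqrt(49975 - 15401*6121) = sqrt(49975 - 94269521) = sqrt(-94219546) = I*sqrt(94219546)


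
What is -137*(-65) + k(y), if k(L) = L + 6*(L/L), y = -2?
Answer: 8909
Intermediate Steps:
k(L) = 6 + L (k(L) = L + 6*1 = L + 6 = 6 + L)
-137*(-65) + k(y) = -137*(-65) + (6 - 2) = 8905 + 4 = 8909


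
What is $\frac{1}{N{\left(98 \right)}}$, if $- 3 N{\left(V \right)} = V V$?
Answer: $- \frac{3}{9604} \approx -0.00031237$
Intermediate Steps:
$N{\left(V \right)} = - \frac{V^{2}}{3}$ ($N{\left(V \right)} = - \frac{V V}{3} = - \frac{V^{2}}{3}$)
$\frac{1}{N{\left(98 \right)}} = \frac{1}{\left(- \frac{1}{3}\right) 98^{2}} = \frac{1}{\left(- \frac{1}{3}\right) 9604} = \frac{1}{- \frac{9604}{3}} = - \frac{3}{9604}$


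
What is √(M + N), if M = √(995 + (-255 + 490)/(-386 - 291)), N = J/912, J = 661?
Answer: √(17268461733 + 211159008*√12663285)/154356 ≈ 5.6800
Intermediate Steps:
N = 661/912 ≈ 0.72478
M = 6*√12663285/677 (M = √(995 + 235/(-677)) = √(995 + 235*(-1/677)) = √(995 - 235/677) = √(673380/677) = 6*√12663285/677 ≈ 31.538)
√(M + N) = √(6*√12663285/677 + 661/912) = √(661/912 + 6*√12663285/677)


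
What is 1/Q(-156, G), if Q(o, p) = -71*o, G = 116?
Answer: 1/11076 ≈ 9.0285e-5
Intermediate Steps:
1/Q(-156, G) = 1/(-71*(-156)) = 1/11076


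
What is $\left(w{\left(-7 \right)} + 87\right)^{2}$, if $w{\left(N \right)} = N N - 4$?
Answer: $17424$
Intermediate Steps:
$w{\left(N \right)} = -4 + N^{2}$ ($w{\left(N \right)} = N^{2} - 4 = -4 + N^{2}$)
$\left(w{\left(-7 \right)} + 87\right)^{2} = \left(\left(-4 + \left(-7\right)^{2}\right) + 87\right)^{2} = \left(\left(-4 + 49\right) + 87\right)^{2} = \left(45 + 87\right)^{2} = 132^{2} = 17424$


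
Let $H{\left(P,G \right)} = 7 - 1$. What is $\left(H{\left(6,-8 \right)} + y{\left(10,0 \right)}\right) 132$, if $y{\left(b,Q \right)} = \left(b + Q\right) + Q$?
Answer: $2112$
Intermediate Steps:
$y{\left(b,Q \right)} = b + 2 Q$ ($y{\left(b,Q \right)} = \left(Q + b\right) + Q = b + 2 Q$)
$H{\left(P,G \right)} = 6$ ($H{\left(P,G \right)} = 7 - 1 = 6$)
$\left(H{\left(6,-8 \right)} + y{\left(10,0 \right)}\right) 132 = \left(6 + \left(10 + 2 \cdot 0\right)\right) 132 = \left(6 + \left(10 + 0\right)\right) 132 = \left(6 + 10\right) 132 = 16 \cdot 132 = 2112$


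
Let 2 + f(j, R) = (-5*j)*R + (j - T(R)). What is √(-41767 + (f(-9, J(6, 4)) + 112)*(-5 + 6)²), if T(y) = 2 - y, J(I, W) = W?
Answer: 2*I*√10371 ≈ 203.68*I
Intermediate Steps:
f(j, R) = -4 + R + j - 5*R*j (f(j, R) = -2 + ((-5*j)*R + (j - (2 - R))) = -2 + (-5*R*j + (j + (-2 + R))) = -2 + (-5*R*j + (-2 + R + j)) = -2 + (-2 + R + j - 5*R*j) = -4 + R + j - 5*R*j)
√(-41767 + (f(-9, J(6, 4)) + 112)*(-5 + 6)²) = √(-41767 + ((-4 + 4 - 9 - 5*4*(-9)) + 112)*(-5 + 6)²) = √(-41767 + ((-4 + 4 - 9 + 180) + 112)*1²) = √(-41767 + (171 + 112)*1) = √(-41767 + 283*1) = √(-41767 + 283) = √(-41484) = 2*I*√10371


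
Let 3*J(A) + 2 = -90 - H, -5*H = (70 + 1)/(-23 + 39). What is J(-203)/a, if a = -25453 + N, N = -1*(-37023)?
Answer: -7289/2776800 ≈ -0.0026250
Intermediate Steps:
H = -71/80 (H = -(70 + 1)/(5*(-23 + 39)) = -71/(5*16) = -1/5*71/16 = -71/80 ≈ -0.88750)
N = 37023
J(A) = -7289/240 (J(A) = -2/3 + (-90 - 1*(-71/80))/3 = -2/3 + (-90 + 71/80)/3 = -2/3 + (1/3)*(-7129/80) = -2/3 - 7129/240 = -7289/240)
a = 11570 (a = -25453 + 37023 = 11570)
J(-203)/a = -7289/240/11570 = -7289/240*1/11570 = -7289/2776800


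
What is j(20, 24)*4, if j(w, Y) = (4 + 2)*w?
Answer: 480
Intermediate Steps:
j(w, Y) = 6*w
j(20, 24)*4 = (6*20)*4 = 120*4 = 480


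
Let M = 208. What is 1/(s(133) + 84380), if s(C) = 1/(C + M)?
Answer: 341/28773581 ≈ 1.1851e-5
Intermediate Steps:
s(C) = 1/(208 + C) (s(C) = 1/(C + 208) = 1/(208 + C))
1/(s(133) + 84380) = 1/(1/(208 + 133) + 84380) = 1/(1/341 + 84380) = 1/(28773581/341) = 341/28773581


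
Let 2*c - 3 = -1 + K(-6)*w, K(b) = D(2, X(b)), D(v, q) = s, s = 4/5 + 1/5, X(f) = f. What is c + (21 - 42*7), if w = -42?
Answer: -293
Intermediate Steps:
s = 1 (s = 4*(⅕) + 1*(⅕) = ⅘ + ⅕ = 1)
D(v, q) = 1
K(b) = 1
c = -20 (c = 3/2 + (-1 + 1*(-42))/2 = 3/2 + (-1 - 42)/2 = 3/2 + (½)*(-43) = 3/2 - 43/2 = -20)
c + (21 - 42*7) = -20 + (21 - 42*7) = -20 + (21 - 294) = -20 - 273 = -293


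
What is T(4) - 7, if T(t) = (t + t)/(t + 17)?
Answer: -139/21 ≈ -6.6190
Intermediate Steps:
T(t) = 2*t/(17 + t) (T(t) = (2*t)/(17 + t) = 2*t/(17 + t))
T(4) - 7 = 2*4/(17 + 4) - 7 = 2*4/21 - 7 = 2*4*(1/21) - 7 = 8/21 - 7 = -139/21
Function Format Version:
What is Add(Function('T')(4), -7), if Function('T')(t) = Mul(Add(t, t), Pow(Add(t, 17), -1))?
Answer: Rational(-139, 21) ≈ -6.6190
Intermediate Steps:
Function('T')(t) = Mul(2, t, Pow(Add(17, t), -1)) (Function('T')(t) = Mul(Mul(2, t), Pow(Add(17, t), -1)) = Mul(2, t, Pow(Add(17, t), -1)))
Add(Function('T')(4), -7) = Add(Mul(2, 4, Pow(Add(17, 4), -1)), -7) = Add(Mul(2, 4, Pow(21, -1)), -7) = Add(Mul(2, 4, Rational(1, 21)), -7) = Add(Rational(8, 21), -7) = Rational(-139, 21)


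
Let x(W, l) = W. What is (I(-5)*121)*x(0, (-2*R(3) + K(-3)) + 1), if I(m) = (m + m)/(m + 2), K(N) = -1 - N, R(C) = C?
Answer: 0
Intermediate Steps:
I(m) = 2*m/(2 + m) (I(m) = (2*m)/(2 + m) = 2*m/(2 + m))
(I(-5)*121)*x(0, (-2*R(3) + K(-3)) + 1) = ((2*(-5)/(2 - 5))*121)*0 = ((2*(-5)/(-3))*121)*0 = ((2*(-5)*(-⅓))*121)*0 = ((10/3)*121)*0 = (1210/3)*0 = 0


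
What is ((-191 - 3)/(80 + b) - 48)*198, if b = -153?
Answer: -655380/73 ≈ -8977.8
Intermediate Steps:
((-191 - 3)/(80 + b) - 48)*198 = ((-191 - 3)/(80 - 153) - 48)*198 = (-194/(-73) - 48)*198 = (-194*(-1/73) - 48)*198 = (194/73 - 48)*198 = -3310/73*198 = -655380/73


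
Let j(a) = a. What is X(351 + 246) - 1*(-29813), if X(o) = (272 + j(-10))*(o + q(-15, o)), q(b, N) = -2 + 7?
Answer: 187537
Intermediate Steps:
q(b, N) = 5
X(o) = 1310 + 262*o (X(o) = (272 - 10)*(o + 5) = 262*(5 + o) = 1310 + 262*o)
X(351 + 246) - 1*(-29813) = (1310 + 262*(351 + 246)) - 1*(-29813) = (1310 + 262*597) + 29813 = (1310 + 156414) + 29813 = 157724 + 29813 = 187537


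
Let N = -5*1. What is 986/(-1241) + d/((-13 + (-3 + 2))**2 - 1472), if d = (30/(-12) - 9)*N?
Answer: -156411/186296 ≈ -0.83958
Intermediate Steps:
N = -5
d = 115/2 (d = (30/(-12) - 9)*(-5) = (30*(-1/12) - 9)*(-5) = (-5/2 - 9)*(-5) = -23/2*(-5) = 115/2 ≈ 57.500)
986/(-1241) + d/((-13 + (-3 + 2))**2 - 1472) = 986/(-1241) + 115/(2*((-13 + (-3 + 2))**2 - 1472)) = 986*(-1/1241) + 115/(2*((-13 - 1)**2 - 1472)) = -58/73 + 115/(2*((-14)**2 - 1472)) = -58/73 + 115/(2*(196 - 1472)) = -58/73 + (115/2)/(-1276) = -58/73 + (115/2)*(-1/1276) = -58/73 - 115/2552 = -156411/186296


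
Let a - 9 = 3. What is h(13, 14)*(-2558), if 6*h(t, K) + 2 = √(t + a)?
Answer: -1279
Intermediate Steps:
a = 12 (a = 9 + 3 = 12)
h(t, K) = -⅓ + √(12 + t)/6 (h(t, K) = -⅓ + √(t + 12)/6 = -⅓ + √(12 + t)/6)
h(13, 14)*(-2558) = (-⅓ + √(12 + 13)/6)*(-2558) = (-⅓ + √25/6)*(-2558) = (-⅓ + (⅙)*5)*(-2558) = (-⅓ + ⅚)*(-2558) = (½)*(-2558) = -1279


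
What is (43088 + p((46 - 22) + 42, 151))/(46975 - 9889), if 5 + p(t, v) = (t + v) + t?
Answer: 21683/18543 ≈ 1.1693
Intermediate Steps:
p(t, v) = -5 + v + 2*t (p(t, v) = -5 + ((t + v) + t) = -5 + (v + 2*t) = -5 + v + 2*t)
(43088 + p((46 - 22) + 42, 151))/(46975 - 9889) = (43088 + (-5 + 151 + 2*((46 - 22) + 42)))/(46975 - 9889) = (43088 + (-5 + 151 + 2*(24 + 42)))/37086 = (43088 + (-5 + 151 + 2*66))*(1/37086) = (43088 + (-5 + 151 + 132))*(1/37086) = (43088 + 278)*(1/37086) = 43366*(1/37086) = 21683/18543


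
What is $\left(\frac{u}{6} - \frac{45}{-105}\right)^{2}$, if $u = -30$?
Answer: $\frac{1024}{49} \approx 20.898$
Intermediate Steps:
$\left(\frac{u}{6} - \frac{45}{-105}\right)^{2} = \left(- \frac{30}{6} - \frac{45}{-105}\right)^{2} = \left(\left(-30\right) \frac{1}{6} - - \frac{3}{7}\right)^{2} = \left(-5 + \frac{3}{7}\right)^{2} = \left(- \frac{32}{7}\right)^{2} = \frac{1024}{49}$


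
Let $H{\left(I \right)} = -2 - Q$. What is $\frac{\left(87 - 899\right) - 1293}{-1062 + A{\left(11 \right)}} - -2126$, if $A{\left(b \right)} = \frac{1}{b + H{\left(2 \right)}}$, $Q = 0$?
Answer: $\frac{20337127}{9557} \approx 2128.0$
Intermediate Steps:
$H{\left(I \right)} = -2$ ($H{\left(I \right)} = -2 - 0 = -2 + 0 = -2$)
$A{\left(b \right)} = \frac{1}{-2 + b}$ ($A{\left(b \right)} = \frac{1}{b - 2} = \frac{1}{-2 + b}$)
$\frac{\left(87 - 899\right) - 1293}{-1062 + A{\left(11 \right)}} - -2126 = \frac{\left(87 - 899\right) - 1293}{-1062 + \frac{1}{-2 + 11}} - -2126 = \frac{\left(87 - 899\right) - 1293}{-1062 + \frac{1}{9}} + 2126 = \frac{-812 - 1293}{-1062 + \frac{1}{9}} + 2126 = - \frac{2105}{- \frac{9557}{9}} + 2126 = \left(-2105\right) \left(- \frac{9}{9557}\right) + 2126 = \frac{18945}{9557} + 2126 = \frac{20337127}{9557}$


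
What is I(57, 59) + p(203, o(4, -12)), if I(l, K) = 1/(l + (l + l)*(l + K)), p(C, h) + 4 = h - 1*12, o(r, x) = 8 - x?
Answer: 53125/13281 ≈ 4.0001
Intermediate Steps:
p(C, h) = -16 + h (p(C, h) = -4 + (h - 1*12) = -4 + (h - 12) = -4 + (-12 + h) = -16 + h)
I(l, K) = 1/(l + 2*l*(K + l)) (I(l, K) = 1/(l + (2*l)*(K + l)) = 1/(l + 2*l*(K + l)))
I(57, 59) + p(203, o(4, -12)) = 1/(57*(1 + 2*59 + 2*57)) + (-16 + (8 - 1*(-12))) = 1/(57*(1 + 118 + 114)) + (-16 + (8 + 12)) = (1/57)/233 + (-16 + 20) = (1/57)*(1/233) + 4 = 1/13281 + 4 = 53125/13281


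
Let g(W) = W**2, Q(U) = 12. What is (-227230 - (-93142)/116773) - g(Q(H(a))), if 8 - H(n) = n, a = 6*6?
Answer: -26551050960/116773 ≈ -2.2737e+5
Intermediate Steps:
a = 36
H(n) = 8 - n
(-227230 - (-93142)/116773) - g(Q(H(a))) = (-227230 - (-93142)/116773) - 1*12**2 = (-227230 - (-93142)/116773) - 1*144 = (-227230 - 1*(-93142/116773)) - 144 = (-227230 + 93142/116773) - 144 = -26534235648/116773 - 144 = -26551050960/116773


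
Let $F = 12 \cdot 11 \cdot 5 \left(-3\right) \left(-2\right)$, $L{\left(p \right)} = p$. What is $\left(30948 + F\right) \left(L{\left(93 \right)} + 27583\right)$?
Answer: $966113808$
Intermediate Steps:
$F = 3960$ ($F = 132 \left(\left(-15\right) \left(-2\right)\right) = 132 \cdot 30 = 3960$)
$\left(30948 + F\right) \left(L{\left(93 \right)} + 27583\right) = \left(30948 + 3960\right) \left(93 + 27583\right) = 34908 \cdot 27676 = 966113808$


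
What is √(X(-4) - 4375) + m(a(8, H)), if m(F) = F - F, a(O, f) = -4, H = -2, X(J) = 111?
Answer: 2*I*√1066 ≈ 65.299*I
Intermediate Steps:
m(F) = 0
√(X(-4) - 4375) + m(a(8, H)) = √(111 - 4375) + 0 = √(-4264) + 0 = 2*I*√1066 + 0 = 2*I*√1066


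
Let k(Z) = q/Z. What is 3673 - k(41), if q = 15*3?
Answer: 150548/41 ≈ 3671.9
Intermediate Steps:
q = 45
k(Z) = 45/Z
3673 - k(41) = 3673 - 45/41 = 150548/41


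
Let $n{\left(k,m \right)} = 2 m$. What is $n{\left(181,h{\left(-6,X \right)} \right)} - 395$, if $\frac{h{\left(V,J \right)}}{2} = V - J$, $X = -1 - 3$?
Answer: $-403$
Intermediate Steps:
$X = -4$
$h{\left(V,J \right)} = - 2 J + 2 V$ ($h{\left(V,J \right)} = 2 \left(V - J\right) = - 2 J + 2 V$)
$n{\left(181,h{\left(-6,X \right)} \right)} - 395 = 2 \left(\left(-2\right) \left(-4\right) + 2 \left(-6\right)\right) - 395 = 2 \left(8 - 12\right) - 395 = 2 \left(-4\right) - 395 = -8 - 395 = -403$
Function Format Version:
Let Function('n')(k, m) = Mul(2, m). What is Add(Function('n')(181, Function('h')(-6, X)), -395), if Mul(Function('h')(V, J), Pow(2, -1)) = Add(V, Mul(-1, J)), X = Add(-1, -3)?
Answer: -403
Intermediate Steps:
X = -4
Function('h')(V, J) = Add(Mul(-2, J), Mul(2, V)) (Function('h')(V, J) = Mul(2, Add(V, Mul(-1, J))) = Add(Mul(-2, J), Mul(2, V)))
Add(Function('n')(181, Function('h')(-6, X)), -395) = Add(Mul(2, Add(Mul(-2, -4), Mul(2, -6))), -395) = Add(Mul(2, Add(8, -12)), -395) = Add(Mul(2, -4), -395) = Add(-8, -395) = -403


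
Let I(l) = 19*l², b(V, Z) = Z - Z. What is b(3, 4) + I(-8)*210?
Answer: 255360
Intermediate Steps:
b(V, Z) = 0
b(3, 4) + I(-8)*210 = 0 + (19*(-8)²)*210 = 0 + (19*64)*210 = 0 + 1216*210 = 0 + 255360 = 255360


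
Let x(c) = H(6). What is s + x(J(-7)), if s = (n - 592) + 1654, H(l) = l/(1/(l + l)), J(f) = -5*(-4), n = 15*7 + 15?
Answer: 1254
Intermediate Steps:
n = 120 (n = 105 + 15 = 120)
J(f) = 20
H(l) = 2*l**2 (H(l) = l/(1/(2*l)) = l/((1/(2*l))) = l*(2*l) = 2*l**2)
x(c) = 72 (x(c) = 2*6**2 = 2*36 = 72)
s = 1182 (s = (120 - 592) + 1654 = -472 + 1654 = 1182)
s + x(J(-7)) = 1182 + 72 = 1254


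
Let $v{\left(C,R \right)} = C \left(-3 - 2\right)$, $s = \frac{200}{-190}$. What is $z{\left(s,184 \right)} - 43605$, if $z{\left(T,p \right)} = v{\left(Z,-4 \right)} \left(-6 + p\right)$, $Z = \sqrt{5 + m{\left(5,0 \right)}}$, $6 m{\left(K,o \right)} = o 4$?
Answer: $-43605 - 890 \sqrt{5} \approx -45595.0$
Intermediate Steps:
$m{\left(K,o \right)} = \frac{2 o}{3}$ ($m{\left(K,o \right)} = \frac{o 4}{6} = \frac{4 o}{6} = \frac{2 o}{3}$)
$Z = \sqrt{5}$ ($Z = \sqrt{5 + \frac{2}{3} \cdot 0} = \sqrt{5 + 0} = \sqrt{5} \approx 2.2361$)
$s = - \frac{20}{19}$ ($s = 200 \left(- \frac{1}{190}\right) = - \frac{20}{19} \approx -1.0526$)
$v{\left(C,R \right)} = - 5 C$ ($v{\left(C,R \right)} = C \left(-5\right) = - 5 C$)
$z{\left(T,p \right)} = - 5 \sqrt{5} \left(-6 + p\right)$
$z{\left(s,184 \right)} - 43605 = 5 \sqrt{5} \left(6 - 184\right) - 43605 = 5 \sqrt{5} \left(-178\right) - 43605 = - 890 \sqrt{5} - 43605 = -43605 - 890 \sqrt{5}$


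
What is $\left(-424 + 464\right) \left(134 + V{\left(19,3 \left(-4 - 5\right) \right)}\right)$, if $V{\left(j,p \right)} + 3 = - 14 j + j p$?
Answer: $-25920$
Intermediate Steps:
$V{\left(j,p \right)} = -3 - 14 j + j p$ ($V{\left(j,p \right)} = -3 + \left(- 14 j + j p\right) = -3 - 14 j + j p$)
$\left(-424 + 464\right) \left(134 + V{\left(19,3 \left(-4 - 5\right) \right)}\right) = \left(-424 + 464\right) \left(134 - \left(269 - 57 \left(-4 - 5\right)\right)\right) = 40 \left(134 - \left(269 - 57 \left(-9\right)\right)\right) = 40 \left(134 - 782\right) = 40 \left(-648\right) = -25920$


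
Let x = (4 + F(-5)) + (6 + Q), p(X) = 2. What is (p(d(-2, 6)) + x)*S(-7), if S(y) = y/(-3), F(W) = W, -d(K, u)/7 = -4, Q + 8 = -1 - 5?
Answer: -49/3 ≈ -16.333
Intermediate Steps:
Q = -14 (Q = -8 + (-1 - 5) = -8 - 6 = -14)
d(K, u) = 28 (d(K, u) = -7*(-4) = 28)
S(y) = -y/3 (S(y) = y*(-⅓) = -y/3)
x = -9 (x = (4 - 5) + (6 - 14) = -1 - 8 = -9)
(p(d(-2, 6)) + x)*S(-7) = (2 - 9)*(-⅓*(-7)) = -7*7/3 = -49/3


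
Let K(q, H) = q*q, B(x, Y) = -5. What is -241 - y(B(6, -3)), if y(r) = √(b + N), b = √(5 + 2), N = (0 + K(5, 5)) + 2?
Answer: -241 - √(27 + √7) ≈ -246.44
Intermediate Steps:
K(q, H) = q²
N = 27 (N = (0 + 5²) + 2 = (0 + 25) + 2 = 25 + 2 = 27)
b = √7 ≈ 2.6458
y(r) = √(27 + √7) (y(r) = √(√7 + 27) = √(27 + √7))
-241 - y(B(6, -3)) = -241 - √(27 + √7)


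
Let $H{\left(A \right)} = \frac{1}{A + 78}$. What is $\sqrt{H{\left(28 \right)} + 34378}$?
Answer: $\frac{\sqrt{386271314}}{106} \approx 185.41$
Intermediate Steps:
$H{\left(A \right)} = \frac{1}{78 + A}$
$\sqrt{H{\left(28 \right)} + 34378} = \sqrt{\frac{1}{78 + 28} + 34378} = \sqrt{\frac{1}{106} + 34378} = \sqrt{\frac{3644069}{106}} = \frac{\sqrt{386271314}}{106}$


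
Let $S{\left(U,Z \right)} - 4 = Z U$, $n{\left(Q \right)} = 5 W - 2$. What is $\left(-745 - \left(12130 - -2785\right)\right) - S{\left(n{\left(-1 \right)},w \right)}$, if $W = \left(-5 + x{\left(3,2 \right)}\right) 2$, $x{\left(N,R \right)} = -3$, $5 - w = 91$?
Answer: $-22716$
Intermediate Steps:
$w = -86$ ($w = 5 - 91 = -86$)
$W = -16$ ($W = \left(-5 - 3\right) 2 = \left(-8\right) 2 = -16$)
$n{\left(Q \right)} = -82$ ($n{\left(Q \right)} = 5 \left(-16\right) - 2 = -80 - 2 = -82$)
$S{\left(U,Z \right)} = 4 + U Z$ ($S{\left(U,Z \right)} = 4 + Z U = 4 + U Z$)
$\left(-745 - \left(12130 - -2785\right)\right) - S{\left(n{\left(-1 \right)},w \right)} = \left(-745 - \left(12130 - -2785\right)\right) - \left(4 - -7052\right) = \left(-745 - \left(12130 + 2785\right)\right) - \left(4 + 7052\right) = \left(-745 - 14915\right) - 7056 = -15660 - 7056 = -22716$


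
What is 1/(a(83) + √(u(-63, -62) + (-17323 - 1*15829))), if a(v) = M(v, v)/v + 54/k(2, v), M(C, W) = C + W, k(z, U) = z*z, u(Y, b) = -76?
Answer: 62/133873 - 24*I*√923/133873 ≈ 0.00046313 - 0.0054465*I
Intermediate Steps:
k(z, U) = z²
a(v) = 31/2 (a(v) = (v + v)/v + 54/(2²) = (2*v)/v + 54/4 = 2 + 54*(¼) = 2 + 27/2 = 31/2)
1/(a(83) + √(u(-63, -62) + (-17323 - 1*15829))) = 1/(31/2 + √(-76 + (-17323 - 1*15829))) = 1/(31/2 + √(-76 + (-17323 - 15829))) = 1/(31/2 + √(-76 - 33152)) = 1/(31/2 + √(-33228)) = 1/(31/2 + 6*I*√923)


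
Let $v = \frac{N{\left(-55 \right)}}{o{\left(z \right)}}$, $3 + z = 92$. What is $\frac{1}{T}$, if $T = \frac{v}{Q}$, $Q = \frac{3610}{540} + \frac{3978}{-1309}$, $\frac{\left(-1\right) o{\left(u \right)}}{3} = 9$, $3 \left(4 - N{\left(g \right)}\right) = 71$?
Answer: $\frac{45483}{9086} \approx 5.0058$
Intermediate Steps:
$z = 89$ ($z = -3 + 92 = 89$)
$N{\left(g \right)} = - \frac{59}{3}$ ($N{\left(g \right)} = 4 - \frac{71}{3} = - \frac{59}{3}$)
$o{\left(u \right)} = -27$ ($o{\left(u \right)} = \left(-3\right) 9 = -27$)
$Q = \frac{15161}{4158}$ ($Q = 3610 \cdot \frac{1}{540} + 3978 \left(- \frac{1}{1309}\right) = \frac{361}{54} - \frac{234}{77} = \frac{15161}{4158} \approx 3.6462$)
$v = \frac{59}{81}$ ($v = - \frac{59}{3 \left(-27\right)} = \left(- \frac{59}{3}\right) \left(- \frac{1}{27}\right) = \frac{59}{81} \approx 0.7284$)
$T = \frac{9086}{45483}$ ($T = \frac{59}{81 \cdot \frac{15161}{4158}} = \frac{59}{81} \cdot \frac{4158}{15161} = \frac{9086}{45483} \approx 0.19977$)
$\frac{1}{T} = \frac{1}{\frac{9086}{45483}} = \frac{45483}{9086}$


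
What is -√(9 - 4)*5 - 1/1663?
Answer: -1/1663 - 5*√5 ≈ -11.181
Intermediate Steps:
-√(9 - 4)*5 - 1/1663 = -√5*5 - 1*1/1663 = -5*√5 - 1/1663 = -1/1663 - 5*√5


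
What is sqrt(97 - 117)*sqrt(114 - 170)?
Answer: -4*sqrt(70) ≈ -33.466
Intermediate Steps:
sqrt(97 - 117)*sqrt(114 - 170) = sqrt(-20)*sqrt(-56) = (2*I*sqrt(5))*(2*I*sqrt(14)) = -4*sqrt(70)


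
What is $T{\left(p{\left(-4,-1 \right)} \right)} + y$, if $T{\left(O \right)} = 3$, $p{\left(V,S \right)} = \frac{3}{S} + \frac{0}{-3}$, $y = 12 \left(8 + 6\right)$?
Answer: $171$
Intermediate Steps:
$y = 168$ ($y = 12 \cdot 14 = 168$)
$p{\left(V,S \right)} = \frac{3}{S}$ ($p{\left(V,S \right)} = \frac{3}{S} + 0 \left(- \frac{1}{3}\right) = \frac{3}{S} + 0 = \frac{3}{S}$)
$T{\left(p{\left(-4,-1 \right)} \right)} + y = 3 + 168 = 171$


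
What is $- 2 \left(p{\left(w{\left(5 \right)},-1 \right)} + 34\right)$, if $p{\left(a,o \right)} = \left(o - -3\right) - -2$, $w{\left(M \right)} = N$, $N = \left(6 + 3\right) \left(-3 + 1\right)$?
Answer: $-76$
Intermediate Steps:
$N = -18$ ($N = 9 \left(-2\right) = -18$)
$w{\left(M \right)} = -18$
$p{\left(a,o \right)} = 5 + o$ ($p{\left(a,o \right)} = \left(o + 3\right) + 2 = \left(3 + o\right) + 2 = 5 + o$)
$- 2 \left(p{\left(w{\left(5 \right)},-1 \right)} + 34\right) = - 2 \left(\left(5 - 1\right) + 34\right) = - 2 \left(4 + 34\right) = \left(-2\right) 38 = -76$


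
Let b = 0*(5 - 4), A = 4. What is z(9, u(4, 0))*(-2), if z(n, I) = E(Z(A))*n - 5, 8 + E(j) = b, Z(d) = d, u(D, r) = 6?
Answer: 154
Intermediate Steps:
b = 0 (b = 0*1 = 0)
E(j) = -8 (E(j) = -8 + 0 = -8)
z(n, I) = -5 - 8*n (z(n, I) = -8*n - 5 = -5 - 8*n)
z(9, u(4, 0))*(-2) = (-5 - 8*9)*(-2) = (-5 - 72)*(-2) = -77*(-2) = 154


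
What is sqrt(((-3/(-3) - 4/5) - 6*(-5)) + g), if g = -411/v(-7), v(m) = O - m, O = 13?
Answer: sqrt(965)/10 ≈ 3.1064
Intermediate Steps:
v(m) = 13 - m
g = -411/20 (g = -411/(13 - 1*(-7)) = -411/(13 + 7) = -411/20 ≈ -20.550)
sqrt(((-3/(-3) - 4/5) - 6*(-5)) + g) = sqrt(((-3/(-3) - 4/5) - 6*(-5)) - 411/20) = sqrt(((-3*(-1/3) - 4*1/5) + 30) - 411/20) = sqrt(((1 - 4/5) + 30) - 411/20) = sqrt((1/5 + 30) - 411/20) = sqrt(151/5 - 411/20) = sqrt(193/20) = sqrt(965)/10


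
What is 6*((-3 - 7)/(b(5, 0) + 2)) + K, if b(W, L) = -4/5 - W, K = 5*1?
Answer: 395/19 ≈ 20.789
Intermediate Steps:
K = 5
b(W, L) = -⅘ - W (b(W, L) = -4*⅕ - W = -⅘ - W)
6*((-3 - 7)/(b(5, 0) + 2)) + K = 6*((-3 - 7)/((-⅘ - 1*5) + 2)) + 5 = 6*(-10/((-⅘ - 5) + 2)) + 5 = 6*(-10/(-29/5 + 2)) + 5 = 6*(-10/(-19/5)) + 5 = 6*(-10*(-5/19)) + 5 = 6*(50/19) + 5 = 300/19 + 5 = 395/19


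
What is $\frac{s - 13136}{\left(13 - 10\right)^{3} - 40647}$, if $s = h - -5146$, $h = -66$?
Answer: $\frac{2014}{10155} \approx 0.19833$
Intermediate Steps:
$s = 5080$ ($s = -66 - -5146 = -66 + 5146 = 5080$)
$\frac{s - 13136}{\left(13 - 10\right)^{3} - 40647} = \frac{5080 - 13136}{\left(13 - 10\right)^{3} - 40647} = - \frac{8056}{3^{3} - 40647} = - \frac{8056}{27 - 40647} = - \frac{8056}{-40620} = \left(-8056\right) \left(- \frac{1}{40620}\right) = \frac{2014}{10155}$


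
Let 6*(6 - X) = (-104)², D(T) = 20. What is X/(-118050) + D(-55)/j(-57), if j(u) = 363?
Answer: 301319/4285215 ≈ 0.070316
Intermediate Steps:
X = -5390/3 (X = 6 - ⅙*(-104)² = 6 - ⅙*10816 = 6 - 5408/3 = -5390/3 ≈ -1796.7)
X/(-118050) + D(-55)/j(-57) = -5390/3/(-118050) + 20/363 = -5390/3*(-1/118050) + 20*(1/363) = 539/35415 + 20/363 = 301319/4285215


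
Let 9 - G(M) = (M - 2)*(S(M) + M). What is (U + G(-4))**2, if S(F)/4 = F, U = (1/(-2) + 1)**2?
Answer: 196249/16 ≈ 12266.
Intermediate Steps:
U = 1/4 (U = (1*(-1/2) + 1)**2 = (-1/2 + 1)**2 = (1/2)**2 = 1/4 ≈ 0.25000)
S(F) = 4*F
G(M) = 9 - 5*M*(-2 + M) (G(M) = 9 - (M - 2)*(4*M + M) = 9 - (-2 + M)*5*M = 9 - 5*M*(-2 + M))
(U + G(-4))**2 = (1/4 + (9 - 5*(-4)**2 + 10*(-4)))**2 = (1/4 + (9 - 5*16 - 40))**2 = (1/4 + (9 - 80 - 40))**2 = (1/4 - 111)**2 = (-443/4)**2 = 196249/16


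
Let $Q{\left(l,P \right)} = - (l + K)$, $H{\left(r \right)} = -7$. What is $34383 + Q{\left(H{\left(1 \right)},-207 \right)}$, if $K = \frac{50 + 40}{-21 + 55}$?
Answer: $\frac{584585}{17} \approx 34387.0$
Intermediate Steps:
$K = \frac{45}{17}$ ($K = \frac{90}{34} = 90 \cdot \frac{1}{34} = \frac{45}{17} \approx 2.6471$)
$Q{\left(l,P \right)} = - \frac{45}{17} - l$ ($Q{\left(l,P \right)} = - (l + \frac{45}{17}) = - (\frac{45}{17} + l) = - \frac{45}{17} - l$)
$34383 + Q{\left(H{\left(1 \right)},-207 \right)} = 34383 - - \frac{74}{17} = 34383 + \left(- \frac{45}{17} + 7\right) = 34383 + \frac{74}{17} = \frac{584585}{17}$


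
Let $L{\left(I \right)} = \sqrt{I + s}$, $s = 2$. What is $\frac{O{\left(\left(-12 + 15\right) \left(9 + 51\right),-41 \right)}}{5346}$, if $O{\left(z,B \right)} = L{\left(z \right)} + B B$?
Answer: $\frac{1681}{5346} + \frac{\sqrt{182}}{5346} \approx 0.31696$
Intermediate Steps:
$L{\left(I \right)} = \sqrt{2 + I}$ ($L{\left(I \right)} = \sqrt{I + 2} = \sqrt{2 + I}$)
$O{\left(z,B \right)} = B^{2} + \sqrt{2 + z}$ ($O{\left(z,B \right)} = \sqrt{2 + z} + B B = \sqrt{2 + z} + B^{2} = B^{2} + \sqrt{2 + z}$)
$\frac{O{\left(\left(-12 + 15\right) \left(9 + 51\right),-41 \right)}}{5346} = \frac{\left(-41\right)^{2} + \sqrt{2 + \left(-12 + 15\right) \left(9 + 51\right)}}{5346} = \left(1681 + \sqrt{2 + 3 \cdot 60}\right) \frac{1}{5346} = \left(1681 + \sqrt{2 + 180}\right) \frac{1}{5346} = \left(1681 + \sqrt{182}\right) \frac{1}{5346} = \frac{1681}{5346} + \frac{\sqrt{182}}{5346}$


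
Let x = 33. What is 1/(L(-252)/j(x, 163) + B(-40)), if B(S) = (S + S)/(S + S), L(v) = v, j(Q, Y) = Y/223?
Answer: -163/56033 ≈ -0.0029090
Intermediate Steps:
j(Q, Y) = Y/223 (j(Q, Y) = Y*(1/223) = Y/223)
B(S) = 1 (B(S) = (2*S)/((2*S)) = (2*S)*(1/(2*S)) = 1)
1/(L(-252)/j(x, 163) + B(-40)) = 1/(-252/((1/223)*163) + 1) = 1/(-252/163/223 + 1) = 1/(-252*223/163 + 1) = 1/(-56196/163 + 1) = 1/(-56033/163) = -163/56033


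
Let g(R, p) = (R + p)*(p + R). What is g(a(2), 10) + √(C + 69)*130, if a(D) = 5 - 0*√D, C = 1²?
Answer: 225 + 130*√70 ≈ 1312.7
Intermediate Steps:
C = 1
a(D) = 5 (a(D) = 5 - 1*0 = 5 + 0 = 5)
g(R, p) = (R + p)² (g(R, p) = (R + p)*(R + p) = (R + p)²)
g(a(2), 10) + √(C + 69)*130 = (5 + 10)² + √(1 + 69)*130 = 15² + √70*130 = 225 + 130*√70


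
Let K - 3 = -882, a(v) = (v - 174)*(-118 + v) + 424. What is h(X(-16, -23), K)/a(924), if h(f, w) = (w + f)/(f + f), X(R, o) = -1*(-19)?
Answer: -5/133646 ≈ -3.7412e-5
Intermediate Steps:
X(R, o) = 19
a(v) = 424 + (-174 + v)*(-118 + v) (a(v) = (-174 + v)*(-118 + v) + 424 = 424 + (-174 + v)*(-118 + v))
K = -879 (K = 3 - 882 = -879)
h(f, w) = (f + w)/(2*f) (h(f, w) = (f + w)/((2*f)) = (f + w)*(1/(2*f)) = (f + w)/(2*f))
h(X(-16, -23), K)/a(924) = ((½)*(19 - 879)/19)/(20956 + 924² - 292*924) = ((½)*(1/19)*(-860))/(20956 + 853776 - 269808) = -430/19/604924 = -430/19*1/604924 = -5/133646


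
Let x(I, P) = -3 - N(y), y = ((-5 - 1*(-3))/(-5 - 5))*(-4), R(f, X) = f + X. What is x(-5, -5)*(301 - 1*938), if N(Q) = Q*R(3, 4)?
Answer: -8281/5 ≈ -1656.2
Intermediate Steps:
R(f, X) = X + f
y = -4/5 (y = ((-5 + 3)/(-10))*(-4) = -2*(-1/10)*(-4) = (1/5)*(-4) = -4/5 ≈ -0.80000)
N(Q) = 7*Q (N(Q) = Q*(4 + 3) = Q*7 = 7*Q)
x(I, P) = 13/5 (x(I, P) = -3 - 7*(-4)/5 = -3 - 1*(-28/5) = -3 + 28/5 = 13/5)
x(-5, -5)*(301 - 1*938) = 13*(301 - 1*938)/5 = 13*(301 - 938)/5 = (13/5)*(-637) = -8281/5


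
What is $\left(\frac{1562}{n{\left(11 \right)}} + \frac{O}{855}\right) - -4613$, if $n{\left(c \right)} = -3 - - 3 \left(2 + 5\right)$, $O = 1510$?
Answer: $\frac{267988}{57} \approx 4701.5$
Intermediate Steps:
$n{\left(c \right)} = 18$ ($n{\left(c \right)} = -3 - \left(-3\right) 7 = -3 - -21 = -3 + 21 = 18$)
$\left(\frac{1562}{n{\left(11 \right)}} + \frac{O}{855}\right) - -4613 = \left(\frac{1562}{18} + \frac{1510}{855}\right) - -4613 = \left(1562 \cdot \frac{1}{18} + 1510 \cdot \frac{1}{855}\right) + 4613 = \left(\frac{781}{9} + \frac{302}{171}\right) + 4613 = \frac{5047}{57} + 4613 = \frac{267988}{57}$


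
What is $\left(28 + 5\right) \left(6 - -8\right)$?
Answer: $462$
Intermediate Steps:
$\left(28 + 5\right) \left(6 - -8\right) = 33 \left(6 + 8\right) = 33 \cdot 14 = 462$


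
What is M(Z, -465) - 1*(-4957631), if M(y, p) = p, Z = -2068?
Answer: 4957166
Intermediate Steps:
M(Z, -465) - 1*(-4957631) = -465 - 1*(-4957631) = -465 + 4957631 = 4957166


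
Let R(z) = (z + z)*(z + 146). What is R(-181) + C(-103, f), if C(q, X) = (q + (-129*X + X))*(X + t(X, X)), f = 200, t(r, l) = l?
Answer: -10268530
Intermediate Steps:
C(q, X) = 2*X*(q - 128*X) (C(q, X) = (q + (-129*X + X))*(X + X) = (q - 128*X)*(2*X) = 2*X*(q - 128*X))
R(z) = 2*z*(146 + z) (R(z) = (2*z)*(146 + z) = 2*z*(146 + z))
R(-181) + C(-103, f) = 2*(-181)*(146 - 181) + 2*200*(-103 - 128*200) = 2*(-181)*(-35) + 2*200*(-103 - 25600) = 12670 + 2*200*(-25703) = 12670 - 10281200 = -10268530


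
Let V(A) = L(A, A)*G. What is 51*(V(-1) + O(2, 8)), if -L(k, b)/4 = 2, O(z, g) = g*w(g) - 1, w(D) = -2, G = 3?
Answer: -2091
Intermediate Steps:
O(z, g) = -1 - 2*g (O(z, g) = g*(-2) - 1 = -2*g - 1 = -1 - 2*g)
L(k, b) = -8 (L(k, b) = -4*2 = -8)
V(A) = -24 (V(A) = -8*3 = -24)
51*(V(-1) + O(2, 8)) = 51*(-24 + (-1 - 2*8)) = 51*(-24 + (-1 - 16)) = 51*(-24 - 17) = 51*(-41) = -2091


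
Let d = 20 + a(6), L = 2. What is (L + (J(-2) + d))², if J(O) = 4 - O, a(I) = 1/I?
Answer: 28561/36 ≈ 793.36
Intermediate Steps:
d = 121/6 (d = 20 + 1/6 = 20 + ⅙ = 121/6 ≈ 20.167)
(L + (J(-2) + d))² = (2 + ((4 - 1*(-2)) + 121/6))² = (2 + ((4 + 2) + 121/6))² = (2 + (6 + 121/6))² = (2 + 157/6)² = (169/6)² = 28561/36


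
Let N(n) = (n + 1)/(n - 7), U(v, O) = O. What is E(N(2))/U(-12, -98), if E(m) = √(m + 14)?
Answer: -√335/490 ≈ -0.037353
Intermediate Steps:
N(n) = (1 + n)/(-7 + n)
E(m) = √(14 + m)
E(N(2))/U(-12, -98) = √(14 + (1 + 2)/(-7 + 2))/(-98) = √(14 + 3/(-5))*(-1/98) = √(14 - ⅕*3)*(-1/98) = √(14 - ⅗)*(-1/98) = √(67/5)*(-1/98) = (√335/5)*(-1/98) = -√335/490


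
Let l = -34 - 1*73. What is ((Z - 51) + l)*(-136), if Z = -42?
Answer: 27200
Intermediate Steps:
l = -107 (l = -34 - 73 = -107)
((Z - 51) + l)*(-136) = ((-42 - 51) - 107)*(-136) = (-93 - 107)*(-136) = -200*(-136) = 27200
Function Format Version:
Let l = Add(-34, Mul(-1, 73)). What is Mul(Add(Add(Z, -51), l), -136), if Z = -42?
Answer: 27200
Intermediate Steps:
l = -107 (l = Add(-34, -73) = -107)
Mul(Add(Add(Z, -51), l), -136) = Mul(Add(Add(-42, -51), -107), -136) = Mul(Add(-93, -107), -136) = Mul(-200, -136) = 27200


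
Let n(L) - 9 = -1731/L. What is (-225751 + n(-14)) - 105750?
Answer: -4639157/14 ≈ -3.3137e+5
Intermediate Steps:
n(L) = 9 - 1731/L
(-225751 + n(-14)) - 105750 = (-225751 + (9 - 1731/(-14))) - 105750 = (-225751 + (9 - 1731*(-1/14))) - 105750 = (-225751 + (9 + 1731/14)) - 105750 = (-225751 + 1857/14) - 105750 = -3158657/14 - 105750 = -4639157/14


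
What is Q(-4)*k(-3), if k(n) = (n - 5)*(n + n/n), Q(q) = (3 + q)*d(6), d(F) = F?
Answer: -96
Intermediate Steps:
Q(q) = 18 + 6*q (Q(q) = (3 + q)*6 = 18 + 6*q)
k(n) = (1 + n)*(-5 + n) (k(n) = (-5 + n)*(n + 1) = (-5 + n)*(1 + n) = (1 + n)*(-5 + n))
Q(-4)*k(-3) = (18 + 6*(-4))*(-5 + (-3)² - 4*(-3)) = (18 - 24)*(-5 + 9 + 12) = -6*16 = -96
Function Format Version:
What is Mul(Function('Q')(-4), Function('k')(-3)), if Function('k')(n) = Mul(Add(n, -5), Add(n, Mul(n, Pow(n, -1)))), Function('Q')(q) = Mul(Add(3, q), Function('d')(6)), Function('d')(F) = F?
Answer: -96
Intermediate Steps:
Function('Q')(q) = Add(18, Mul(6, q)) (Function('Q')(q) = Mul(Add(3, q), 6) = Add(18, Mul(6, q)))
Function('k')(n) = Mul(Add(1, n), Add(-5, n)) (Function('k')(n) = Mul(Add(-5, n), Add(n, 1)) = Mul(Add(-5, n), Add(1, n)) = Mul(Add(1, n), Add(-5, n)))
Mul(Function('Q')(-4), Function('k')(-3)) = Mul(Add(18, Mul(6, -4)), Add(-5, Pow(-3, 2), Mul(-4, -3))) = Mul(Add(18, -24), Add(-5, 9, 12)) = Mul(-6, 16) = -96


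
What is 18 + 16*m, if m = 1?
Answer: 34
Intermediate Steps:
18 + 16*m = 18 + 16*1 = 18 + 16 = 34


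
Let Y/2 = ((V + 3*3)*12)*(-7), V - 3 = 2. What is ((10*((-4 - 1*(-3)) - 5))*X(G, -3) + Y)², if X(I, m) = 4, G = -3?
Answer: 6718464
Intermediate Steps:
V = 5 (V = 3 + 2 = 5)
Y = -2352 (Y = 2*(((5 + 3*3)*12)*(-7)) = 2*(((5 + 9)*12)*(-7)) = 2*((14*12)*(-7)) = 2*(168*(-7)) = 2*(-1176) = -2352)
((10*((-4 - 1*(-3)) - 5))*X(G, -3) + Y)² = ((10*((-4 - 1*(-3)) - 5))*4 - 2352)² = ((10*((-4 + 3) - 5))*4 - 2352)² = ((10*(-1 - 5))*4 - 2352)² = ((10*(-6))*4 - 2352)² = (-60*4 - 2352)² = (-240 - 2352)² = (-2592)² = 6718464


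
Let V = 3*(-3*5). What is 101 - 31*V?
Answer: 1496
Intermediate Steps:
V = -45 (V = 3*(-15) = -45)
101 - 31*V = 101 - 31*(-45) = 101 + 1395 = 1496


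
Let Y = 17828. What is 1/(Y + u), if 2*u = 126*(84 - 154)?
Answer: 1/13418 ≈ 7.4527e-5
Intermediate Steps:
u = -4410 (u = (126*(84 - 154))/2 = (126*(-70))/2 = (1/2)*(-8820) = -4410)
1/(Y + u) = 1/(17828 - 4410) = 1/13418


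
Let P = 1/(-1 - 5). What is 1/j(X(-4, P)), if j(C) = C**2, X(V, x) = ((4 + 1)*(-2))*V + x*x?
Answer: 1296/2076481 ≈ 0.00062413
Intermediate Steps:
P = -1/6 (P = 1/(-6) = -1/6 ≈ -0.16667)
X(V, x) = x**2 - 10*V (X(V, x) = (5*(-2))*V + x**2 = -10*V + x**2 = x**2 - 10*V)
1/j(X(-4, P)) = 1/(((-1/6)**2 - 10*(-4))**2) = 1/((1/36 + 40)**2) = 1/((1441/36)**2) = 1/(2076481/1296) = 1296/2076481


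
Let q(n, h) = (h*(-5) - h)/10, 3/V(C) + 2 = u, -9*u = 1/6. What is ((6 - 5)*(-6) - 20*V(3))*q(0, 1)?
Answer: -7758/545 ≈ -14.235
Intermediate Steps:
u = -1/54 (u = -⅑/6 = -⅑*⅙ = -1/54 ≈ -0.018519)
V(C) = -162/109 (V(C) = 3/(-2 - 1/54) = 3/(-109/54) = 3*(-54/109) = -162/109)
q(n, h) = -3*h/5 (q(n, h) = (-5*h - h)*(⅒) = -6*h*(⅒) = -3*h/5)
((6 - 5)*(-6) - 20*V(3))*q(0, 1) = ((6 - 5)*(-6) - 20*(-162/109))*(-⅗*1) = (1*(-6) + 3240/109)*(-⅗) = (-6 + 3240/109)*(-⅗) = (2586/109)*(-⅗) = -7758/545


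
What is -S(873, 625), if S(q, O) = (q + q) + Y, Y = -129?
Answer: -1617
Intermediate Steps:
S(q, O) = -129 + 2*q (S(q, O) = (q + q) - 129 = 2*q - 129 = -129 + 2*q)
-S(873, 625) = -(-129 + 2*873) = -(-129 + 1746) = -1*1617 = -1617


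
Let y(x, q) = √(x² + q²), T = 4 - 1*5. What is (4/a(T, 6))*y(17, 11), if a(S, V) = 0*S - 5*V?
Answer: -2*√410/15 ≈ -2.6998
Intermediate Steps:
T = -1 (T = 4 - 5 = -1)
y(x, q) = √(q² + x²)
a(S, V) = -5*V (a(S, V) = 0 - 5*V = -5*V)
(4/a(T, 6))*y(17, 11) = (4/((-5*6)))*√(11² + 17²) = (4/(-30))*√(121 + 289) = (4*(-1/30))*√410 = -2*√410/15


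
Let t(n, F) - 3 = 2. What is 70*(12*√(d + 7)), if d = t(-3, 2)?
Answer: 1680*√3 ≈ 2909.8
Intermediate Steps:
t(n, F) = 5 (t(n, F) = 3 + 2 = 5)
d = 5
70*(12*√(d + 7)) = 70*(12*√(5 + 7)) = 70*(12*√12) = 70*(12*(2*√3)) = 70*(24*√3) = 1680*√3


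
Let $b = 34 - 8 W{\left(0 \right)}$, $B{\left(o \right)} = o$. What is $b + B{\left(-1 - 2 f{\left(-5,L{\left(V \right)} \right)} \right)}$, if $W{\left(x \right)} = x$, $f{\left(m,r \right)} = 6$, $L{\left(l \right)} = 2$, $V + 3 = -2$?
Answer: $21$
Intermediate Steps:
$V = -5$ ($V = -3 - 2 = -5$)
$b = 34$ ($b = 34 - 0 = 34 + 0 = 34$)
$b + B{\left(-1 - 2 f{\left(-5,L{\left(V \right)} \right)} \right)} = 34 - 13 = 21$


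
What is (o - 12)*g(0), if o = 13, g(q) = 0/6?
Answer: 0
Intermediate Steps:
g(q) = 0 (g(q) = 0*(⅙) = 0)
(o - 12)*g(0) = (13 - 12)*0 = 1*0 = 0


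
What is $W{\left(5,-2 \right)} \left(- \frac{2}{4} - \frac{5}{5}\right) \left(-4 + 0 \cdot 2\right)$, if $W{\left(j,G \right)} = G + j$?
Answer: $18$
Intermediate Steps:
$W{\left(5,-2 \right)} \left(- \frac{2}{4} - \frac{5}{5}\right) \left(-4 + 0 \cdot 2\right) = \left(-2 + 5\right) \left(- \frac{2}{4} - \frac{5}{5}\right) \left(-4 + 0 \cdot 2\right) = 3 \left(\left(-2\right) \frac{1}{4} - 1\right) \left(-4 + 0\right) = 3 \left(- \frac{1}{2} - 1\right) \left(-4\right) = 3 \left(- \frac{3}{2}\right) \left(-4\right) = \left(- \frac{9}{2}\right) \left(-4\right) = 18$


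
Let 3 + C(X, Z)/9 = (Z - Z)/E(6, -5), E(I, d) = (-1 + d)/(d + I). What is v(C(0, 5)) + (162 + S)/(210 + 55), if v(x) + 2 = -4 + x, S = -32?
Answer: -1723/53 ≈ -32.509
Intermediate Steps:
E(I, d) = (-1 + d)/(I + d)
C(X, Z) = -27 (C(X, Z) = -27 + 9*((Z - Z)/(((-1 - 5)/(6 - 5)))) = -27 + 9*(0/((-6/1))) = -27 + 9*(0/((1*(-6)))) = -27 + 9*(0/(-6)) = -27 + 9*(0*(-⅙)) = -27 + 9*0 = -27 + 0 = -27)
v(x) = -6 + x (v(x) = -2 + (-4 + x) = -6 + x)
v(C(0, 5)) + (162 + S)/(210 + 55) = (-6 - 27) + (162 - 32)/(210 + 55) = -33 + 130/265 = -33 + 130*(1/265) = -33 + 26/53 = -1723/53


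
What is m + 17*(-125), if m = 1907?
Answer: -218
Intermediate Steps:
m + 17*(-125) = 1907 + 17*(-125) = 1907 - 2125 = -218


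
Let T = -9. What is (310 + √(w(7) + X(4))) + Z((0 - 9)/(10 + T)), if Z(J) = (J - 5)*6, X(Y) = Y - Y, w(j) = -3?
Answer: 226 + I*√3 ≈ 226.0 + 1.732*I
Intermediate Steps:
X(Y) = 0
Z(J) = -30 + 6*J (Z(J) = (-5 + J)*6 = -30 + 6*J)
(310 + √(w(7) + X(4))) + Z((0 - 9)/(10 + T)) = (310 + √(-3 + 0)) + (-30 + 6*((0 - 9)/(10 - 9))) = (310 + √(-3)) + (-30 + 6*(-9/1)) = (310 + I*√3) + (-30 + 6*(-9*1)) = (310 + I*√3) + (-30 + 6*(-9)) = (310 + I*√3) + (-30 - 54) = (310 + I*√3) - 84 = 226 + I*√3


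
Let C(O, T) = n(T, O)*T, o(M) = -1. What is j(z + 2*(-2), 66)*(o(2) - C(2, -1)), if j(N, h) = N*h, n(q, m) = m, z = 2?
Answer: -132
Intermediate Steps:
C(O, T) = O*T
j(z + 2*(-2), 66)*(o(2) - C(2, -1)) = ((2 + 2*(-2))*66)*(-1 - 2*(-1)) = ((2 - 4)*66)*(-1 - 1*(-2)) = (-2*66)*(-1 + 2) = -132*1 = -132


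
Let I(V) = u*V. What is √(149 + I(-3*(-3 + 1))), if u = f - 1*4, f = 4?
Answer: √149 ≈ 12.207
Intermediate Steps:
u = 0 (u = 4 - 1*4 = 4 - 4 = 0)
I(V) = 0 (I(V) = 0*V = 0)
√(149 + I(-3*(-3 + 1))) = √(149 + 0) = √149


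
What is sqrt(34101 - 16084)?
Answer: sqrt(18017) ≈ 134.23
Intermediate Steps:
sqrt(34101 - 16084) = sqrt(18017)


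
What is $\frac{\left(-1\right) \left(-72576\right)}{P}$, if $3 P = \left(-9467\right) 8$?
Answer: $- \frac{27216}{9467} \approx -2.8748$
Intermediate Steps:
$P = - \frac{75736}{3}$ ($P = \frac{\left(-9467\right) 8}{3} = \frac{1}{3} \left(-75736\right) = - \frac{75736}{3} \approx -25245.0$)
$\frac{\left(-1\right) \left(-72576\right)}{P} = \frac{\left(-1\right) \left(-72576\right)}{- \frac{75736}{3}} = 72576 \left(- \frac{3}{75736}\right) = - \frac{27216}{9467}$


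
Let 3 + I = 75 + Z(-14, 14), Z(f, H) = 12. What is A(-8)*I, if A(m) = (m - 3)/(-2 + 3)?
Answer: -924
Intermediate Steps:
A(m) = -3 + m (A(m) = (-3 + m)/1 = (-3 + m)*1 = -3 + m)
I = 84 (I = -3 + (75 + 12) = -3 + 87 = 84)
A(-8)*I = (-3 - 8)*84 = -11*84 = -924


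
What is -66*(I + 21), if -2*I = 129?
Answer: 2871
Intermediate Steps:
I = -129/2 (I = -1/2*129 = -129/2 ≈ -64.500)
-66*(I + 21) = -66*(-129/2 + 21) = -66*(-87/2) = 2871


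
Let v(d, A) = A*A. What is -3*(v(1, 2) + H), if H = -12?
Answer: 24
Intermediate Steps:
v(d, A) = A²
-3*(v(1, 2) + H) = -3*(2² - 12) = -3*(4 - 12) = -3*(-8) = 24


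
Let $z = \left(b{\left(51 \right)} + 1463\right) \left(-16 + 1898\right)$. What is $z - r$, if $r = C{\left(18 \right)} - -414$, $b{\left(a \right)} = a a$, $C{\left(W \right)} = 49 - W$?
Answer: $7648003$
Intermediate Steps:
$b{\left(a \right)} = a^{2}$
$z = 7648448$ ($z = \left(51^{2} + 1463\right) \left(-16 + 1898\right) = \left(2601 + 1463\right) 1882 = 4064 \cdot 1882 = 7648448$)
$r = 445$ ($r = \left(49 - 18\right) - -414 = \left(49 - 18\right) + 414 = 31 + 414 = 445$)
$z - r = 7648448 - 445 = 7648003$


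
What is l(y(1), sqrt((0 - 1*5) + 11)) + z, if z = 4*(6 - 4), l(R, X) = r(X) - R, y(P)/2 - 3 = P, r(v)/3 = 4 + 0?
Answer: 12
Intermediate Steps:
r(v) = 12 (r(v) = 3*(4 + 0) = 3*4 = 12)
y(P) = 6 + 2*P
l(R, X) = 12 - R
z = 8 (z = 4*2 = 8)
l(y(1), sqrt((0 - 1*5) + 11)) + z = (12 - (6 + 2*1)) + 8 = (12 - (6 + 2)) + 8 = (12 - 1*8) + 8 = (12 - 8) + 8 = 4 + 8 = 12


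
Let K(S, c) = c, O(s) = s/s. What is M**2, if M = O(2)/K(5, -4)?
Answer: 1/16 ≈ 0.062500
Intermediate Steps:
O(s) = 1
M = -1/4 (M = 1/(-4) = 1*(-1/4) = -1/4 ≈ -0.25000)
M**2 = (-1/4)**2 = 1/16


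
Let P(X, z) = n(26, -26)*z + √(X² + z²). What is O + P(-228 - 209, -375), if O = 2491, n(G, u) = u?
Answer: 12241 + √331594 ≈ 12817.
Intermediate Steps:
P(X, z) = √(X² + z²) - 26*z (P(X, z) = -26*z + √(X² + z²) = √(X² + z²) - 26*z)
O + P(-228 - 209, -375) = 2491 + (√((-228 - 209)² + (-375)²) - 26*(-375)) = 2491 + (√((-437)² + 140625) + 9750) = 2491 + (√(190969 + 140625) + 9750) = 2491 + (√331594 + 9750) = 2491 + (9750 + √331594) = 12241 + √331594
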